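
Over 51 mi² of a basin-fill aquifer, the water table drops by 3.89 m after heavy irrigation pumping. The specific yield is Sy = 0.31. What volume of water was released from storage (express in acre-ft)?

ΔV ≈ 1.29 × 10^5 acre-ft

A = 51 mi² = 1.321 × 10^8 m²
ΔV = Sy × A × Δh = 0.31 × 1.321 × 10^8 m² × 3.89 m = 1.593 × 10^8 m³
ΔV = 1.593 × 10^8 m³ = 1.291 × 10^5 acre-ft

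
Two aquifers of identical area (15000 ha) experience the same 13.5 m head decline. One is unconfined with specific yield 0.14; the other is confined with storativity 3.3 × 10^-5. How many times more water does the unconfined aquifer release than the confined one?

ΔV_u / ΔV_c ≈ 4240

A = 15000 ha = 1.5 × 10^8 m²
Unconfined: ΔV_u = Sy × A × Δh = 0.14 × 1.5 × 10^8 × 13.5 = 2.835 × 10^8 m³
Confined: ΔV_c = S × A × Δh = 3.3 × 10^-5 × 1.5 × 10^8 × 13.5 = 66820 m³
Ratio = ΔV_u / ΔV_c = Sy / S = 0.14 / 3.3 × 10^-5 = 4242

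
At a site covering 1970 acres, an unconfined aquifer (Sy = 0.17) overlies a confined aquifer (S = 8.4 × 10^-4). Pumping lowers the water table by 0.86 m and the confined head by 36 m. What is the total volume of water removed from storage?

A = 1970 acres = 7.972 × 10^6 m²
Unconfined: ΔV_u = Sy × A × Δh_u = 0.17 × 7.972 × 10^6 × 0.86 = 1.166 × 10^6 m³
Confined: ΔV_c = S × A × Δh_c = 8.4 × 10^-4 × 7.972 × 10^6 × 36 = 2.411 × 10^5 m³
Total ΔV = 1.166 × 10^6 + 2.411 × 10^5 = 1.407 × 10^6 m³

ΔV ≈ 1.41 × 10^6 m³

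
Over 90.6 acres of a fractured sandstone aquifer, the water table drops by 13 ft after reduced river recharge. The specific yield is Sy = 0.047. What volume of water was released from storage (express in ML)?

ΔV ≈ 68.3 ML

A = 90.6 acres = 3.666 × 10^5 m²
Δh = 13 ft = 3.962 m
ΔV = Sy × A × Δh = 0.047 × 3.666 × 10^5 m² × 3.962 m = 68280 m³
ΔV = 68280 m³ = 68.28 ML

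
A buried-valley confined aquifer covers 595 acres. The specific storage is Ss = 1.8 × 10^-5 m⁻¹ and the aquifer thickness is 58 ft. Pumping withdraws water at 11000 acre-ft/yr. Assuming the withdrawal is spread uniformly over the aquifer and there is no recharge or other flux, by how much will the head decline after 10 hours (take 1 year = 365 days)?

Δh ≈ 20.2 m

b = 58 ft = 17.68 m
S = Ss × b = 1.8 × 10^-5 m⁻¹ × 17.68 m = 3.182 × 10^-4
A = 595 acres = 2.408 × 10^6 m²
Q = 11000 acre-ft/yr = 37170 m³/d
t = 10 hours = 0.4167 d
ΔV = Q × t = 37170 m³/d × 0.4167 d = 15490 m³
Δh = ΔV / (S × A) = 15490 / (3.182 × 10^-4 × 2.408 × 10^6) = 20.21 m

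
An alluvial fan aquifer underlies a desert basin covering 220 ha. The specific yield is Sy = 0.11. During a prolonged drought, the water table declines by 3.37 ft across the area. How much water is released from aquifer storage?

ΔV ≈ 2.49 × 10^5 m³

A = 220 ha = 2.2 × 10^6 m²
Δh = 3.37 ft = 1.027 m
ΔV = Sy × A × Δh = 0.11 × 2.2 × 10^6 m² × 1.027 m = 2.486 × 10^5 m³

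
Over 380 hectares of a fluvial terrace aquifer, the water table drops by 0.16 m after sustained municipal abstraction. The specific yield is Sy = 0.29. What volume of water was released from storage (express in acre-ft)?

A = 380 hectares = 3.8 × 10^6 m²
ΔV = Sy × A × Δh = 0.29 × 3.8 × 10^6 m² × 0.16 m = 1.763 × 10^5 m³
ΔV = 1.763 × 10^5 m³ = 142.9 acre-ft

ΔV ≈ 143 acre-ft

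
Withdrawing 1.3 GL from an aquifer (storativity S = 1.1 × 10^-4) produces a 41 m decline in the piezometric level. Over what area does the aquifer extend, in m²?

ΔV = 1.3 GL = 1.3 × 10^6 m³
A = ΔV / (S × Δh) = 1.3 × 10^6 / (1.1 × 10^-4 × 41) = 2.882 × 10^8 m²

A ≈ 2.88 × 10^8 m²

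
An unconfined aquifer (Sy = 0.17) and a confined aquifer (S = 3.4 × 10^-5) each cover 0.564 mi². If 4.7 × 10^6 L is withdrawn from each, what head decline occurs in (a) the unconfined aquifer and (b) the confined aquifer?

A = 0.564 mi² = 1.461 × 10^6 m²
ΔV = 4.7 × 10^6 L = 4700 m³
Unconfined: Δh_u = ΔV/(Sy·A) = 4700/(0.17 × 1.461 × 10^6) = 0.01893 m
Confined: Δh_c = ΔV/(S·A) = 4700/(3.4 × 10^-5 × 1.461 × 10^6) = 94.63 m

Δh_u ≈ 0.0189 m; Δh_c ≈ 94.6 m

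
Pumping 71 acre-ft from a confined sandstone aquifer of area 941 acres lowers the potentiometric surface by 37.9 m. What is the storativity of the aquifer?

S ≈ 6.1 × 10^-4

A = 941 acres = 3.808 × 10^6 m²
ΔV = 71 acre-ft = 87580 m³
S = ΔV / (A × Δh) = 87580 m³ / (3.808 × 10^6 m² × 37.9 m) = 6.068 × 10^-4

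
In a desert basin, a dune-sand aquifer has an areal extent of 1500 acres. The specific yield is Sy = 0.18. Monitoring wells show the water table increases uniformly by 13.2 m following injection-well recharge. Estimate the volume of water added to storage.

ΔV ≈ 1.44 × 10^7 m³

A = 1500 acres = 6.07 × 10^6 m²
ΔV = Sy × A × Δh = 0.18 × 6.07 × 10^6 m² × 13.2 m = 1.442 × 10^7 m³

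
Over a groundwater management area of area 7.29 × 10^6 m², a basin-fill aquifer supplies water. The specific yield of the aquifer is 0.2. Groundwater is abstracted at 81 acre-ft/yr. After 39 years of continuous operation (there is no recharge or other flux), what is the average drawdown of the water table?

Δh ≈ 2.67 m

Q = 81 acre-ft/yr = 273.7 m³/d
t = 39 years = 14240 d
ΔV = Q × t = 273.7 m³/d × 14240 d = 3.897 × 10^6 m³
Δh = ΔV / (Sy × A) = 3.897 × 10^6 / (0.2 × 7.29 × 10^6) = 2.673 m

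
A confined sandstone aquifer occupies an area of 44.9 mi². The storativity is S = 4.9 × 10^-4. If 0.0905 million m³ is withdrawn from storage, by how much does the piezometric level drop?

A = 44.9 mi² = 1.163 × 10^8 m²
ΔV = 0.0905 million m³ = 90500 m³
Δh = ΔV / (S × A) = 90500 m³ / (4.9 × 10^-4 × 1.163 × 10^8 m²) = 1.588 m

Δh ≈ 1.59 m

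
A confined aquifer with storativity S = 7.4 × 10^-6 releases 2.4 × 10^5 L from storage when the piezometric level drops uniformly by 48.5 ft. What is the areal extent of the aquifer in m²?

Δh = 48.5 ft = 14.78 m
ΔV = 2.4 × 10^5 L = 240 m³
A = ΔV / (S × Δh) = 240 / (7.4 × 10^-6 × 14.78) = 2.194 × 10^6 m²

A ≈ 2.19 × 10^6 m²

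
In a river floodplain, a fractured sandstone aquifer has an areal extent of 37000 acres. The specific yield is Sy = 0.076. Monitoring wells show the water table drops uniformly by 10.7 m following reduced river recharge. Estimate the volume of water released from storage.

ΔV ≈ 1.22 × 10^8 m³

A = 37000 acres = 1.497 × 10^8 m²
ΔV = Sy × A × Δh = 0.076 × 1.497 × 10^8 m² × 10.7 m = 1.218 × 10^8 m³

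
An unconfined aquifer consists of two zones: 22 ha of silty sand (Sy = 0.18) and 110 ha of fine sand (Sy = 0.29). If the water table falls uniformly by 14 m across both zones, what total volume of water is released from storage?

A₁ = 22 ha = 2.2 × 10^5 m²; A₂ = 110 ha = 1.1 × 10^6 m²
ΔV₁ = 0.18 × 2.2 × 10^5 × 14 = 5.544 × 10^5 m³
ΔV₂ = 0.29 × 1.1 × 10^6 × 14 = 4.466 × 10^6 m³
ΔV = ΔV₁ + ΔV₂ = 5.02 × 10^6 m³

ΔV ≈ 5.02 × 10^6 m³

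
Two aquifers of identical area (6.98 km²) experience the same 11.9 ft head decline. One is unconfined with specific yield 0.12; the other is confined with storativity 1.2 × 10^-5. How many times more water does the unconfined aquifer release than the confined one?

A = 6.98 km² = 6.98 × 10^6 m²
Δh = 11.9 ft = 3.627 m
Unconfined: ΔV_u = Sy × A × Δh = 0.12 × 6.98 × 10^6 × 3.627 = 3.038 × 10^6 m³
Confined: ΔV_c = S × A × Δh = 1.2 × 10^-5 × 6.98 × 10^6 × 3.627 = 303.8 m³
Ratio = ΔV_u / ΔV_c = Sy / S = 0.12 / 1.2 × 10^-5 = 10000

ΔV_u / ΔV_c ≈ 10000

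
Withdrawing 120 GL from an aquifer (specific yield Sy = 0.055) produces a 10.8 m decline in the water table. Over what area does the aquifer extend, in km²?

A ≈ 202 km²

ΔV = 120 GL = 1.2 × 10^8 m³
A = ΔV / (Sy × Δh) = 1.2 × 10^8 / (0.055 × 10.8) = 2.02 × 10^8 m²
A = 2.02 × 10^8 m² = 202 km²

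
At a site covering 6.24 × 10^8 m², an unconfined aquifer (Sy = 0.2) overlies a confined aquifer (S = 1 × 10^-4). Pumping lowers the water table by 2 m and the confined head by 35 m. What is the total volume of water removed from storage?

Unconfined: ΔV_u = Sy × A × Δh_u = 0.2 × 6.24 × 10^8 × 2 = 2.496 × 10^8 m³
Confined: ΔV_c = S × A × Δh_c = 1 × 10^-4 × 6.24 × 10^8 × 35 = 2.184 × 10^6 m³
Total ΔV = 2.496 × 10^8 + 2.184 × 10^6 = 2.518 × 10^8 m³

ΔV ≈ 2.52 × 10^8 m³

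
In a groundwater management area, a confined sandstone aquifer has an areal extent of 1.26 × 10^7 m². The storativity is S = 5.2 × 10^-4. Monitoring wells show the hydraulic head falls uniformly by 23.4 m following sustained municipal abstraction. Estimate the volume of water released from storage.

ΔV ≈ 1.53 × 10^5 m³

ΔV = S × A × Δh = 5.2 × 10^-4 × 1.26 × 10^7 m² × 23.4 m = 1.533 × 10^5 m³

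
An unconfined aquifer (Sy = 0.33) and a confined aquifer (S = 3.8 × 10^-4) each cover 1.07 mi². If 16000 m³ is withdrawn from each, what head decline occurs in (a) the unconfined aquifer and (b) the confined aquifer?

A = 1.07 mi² = 2.771 × 10^6 m²
Unconfined: Δh_u = ΔV/(Sy·A) = 16000/(0.33 × 2.771 × 10^6) = 0.0175 m
Confined: Δh_c = ΔV/(S·A) = 16000/(3.8 × 10^-4 × 2.771 × 10^6) = 15.19 m

Δh_u ≈ 0.0175 m; Δh_c ≈ 15.2 m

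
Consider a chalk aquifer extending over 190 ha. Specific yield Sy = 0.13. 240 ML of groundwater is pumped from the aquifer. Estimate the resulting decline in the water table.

A = 190 ha = 1.9 × 10^6 m²
ΔV = 240 ML = 2.4 × 10^5 m³
Δh = ΔV / (Sy × A) = 2.4 × 10^5 m³ / (0.13 × 1.9 × 10^6 m²) = 0.9717 m

Δh ≈ 0.972 m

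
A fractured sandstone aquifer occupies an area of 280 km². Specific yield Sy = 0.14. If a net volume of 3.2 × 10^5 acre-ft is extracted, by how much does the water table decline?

A = 280 km² = 2.8 × 10^8 m²
ΔV = 3.2 × 10^5 acre-ft = 3.947 × 10^8 m³
Δh = ΔV / (Sy × A) = 3.947 × 10^8 m³ / (0.14 × 2.8 × 10^8 m²) = 10.07 m

Δh ≈ 10.1 m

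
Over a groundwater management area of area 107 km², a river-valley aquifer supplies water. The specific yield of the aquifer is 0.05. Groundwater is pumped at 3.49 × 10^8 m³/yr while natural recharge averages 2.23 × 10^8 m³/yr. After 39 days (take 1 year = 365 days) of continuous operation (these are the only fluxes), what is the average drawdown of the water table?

A = 107 km² = 1.07 × 10^8 m²
Net abstraction = 3.49 × 10^8 − 2.23 × 10^8 = 1.26 × 10^8 m³/yr
Q_net = 1.26 × 10^8 m³/yr = 3.452 × 10^5 m³/d
ΔV = Q × t = 3.452 × 10^5 m³/d × 39 d = 1.346 × 10^7 m³
Δh = ΔV / (Sy × A) = 1.346 × 10^7 / (0.05 × 1.07 × 10^8) = 2.516 m

Δh ≈ 2.52 m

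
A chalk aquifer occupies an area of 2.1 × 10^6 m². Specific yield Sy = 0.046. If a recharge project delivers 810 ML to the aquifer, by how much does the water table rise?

Δh ≈ 8.39 m

ΔV = 810 ML = 8.1 × 10^5 m³
Δh = ΔV / (Sy × A) = 8.1 × 10^5 m³ / (0.046 × 2.1 × 10^6 m²) = 8.385 m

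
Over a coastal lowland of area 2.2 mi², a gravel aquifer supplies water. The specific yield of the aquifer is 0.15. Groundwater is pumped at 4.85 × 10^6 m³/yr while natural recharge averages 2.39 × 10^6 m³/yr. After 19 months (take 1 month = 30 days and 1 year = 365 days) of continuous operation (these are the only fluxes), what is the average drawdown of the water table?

Δh ≈ 4.49 m

A = 2.2 mi² = 5.698 × 10^6 m²
Net abstraction = 4.85 × 10^6 − 2.39 × 10^6 = 2.46 × 10^6 m³/yr
Q_net = 2.46 × 10^6 m³/yr = 6740 m³/d
t = 19 months = 570 d
ΔV = Q × t = 6740 m³/d × 570 d = 3.842 × 10^6 m³
Δh = ΔV / (Sy × A) = 3.842 × 10^6 / (0.15 × 5.698 × 10^6) = 4.495 m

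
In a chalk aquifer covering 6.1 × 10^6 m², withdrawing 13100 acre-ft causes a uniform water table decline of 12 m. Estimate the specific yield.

ΔV = 13100 acre-ft = 1.616 × 10^7 m³
Sy = ΔV / (A × Δh) = 1.616 × 10^7 m³ / (6.1 × 10^6 m² × 12 m) = 0.2207

Sy ≈ 0.22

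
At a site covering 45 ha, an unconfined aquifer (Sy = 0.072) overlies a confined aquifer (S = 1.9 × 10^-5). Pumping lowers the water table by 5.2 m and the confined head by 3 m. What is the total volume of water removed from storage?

ΔV ≈ 1.69 × 10^5 m³

A = 45 ha = 4.5 × 10^5 m²
Unconfined: ΔV_u = Sy × A × Δh_u = 0.072 × 4.5 × 10^5 × 5.2 = 1.685 × 10^5 m³
Confined: ΔV_c = S × A × Δh_c = 1.9 × 10^-5 × 4.5 × 10^5 × 3 = 25.65 m³
Total ΔV = 1.685 × 10^5 + 25.65 = 1.685 × 10^5 m³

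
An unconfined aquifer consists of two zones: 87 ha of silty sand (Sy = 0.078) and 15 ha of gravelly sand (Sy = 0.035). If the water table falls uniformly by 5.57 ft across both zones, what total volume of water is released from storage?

A₁ = 87 ha = 8.7 × 10^5 m²; A₂ = 15 ha = 1.5 × 10^5 m²
Δh = 5.57 ft = 1.698 m
ΔV₁ = 0.078 × 8.7 × 10^5 × 1.698 = 1.152 × 10^5 m³
ΔV₂ = 0.035 × 1.5 × 10^5 × 1.698 = 8913 m³
ΔV = ΔV₁ + ΔV₂ = 1.241 × 10^5 m³

ΔV ≈ 1.24 × 10^5 m³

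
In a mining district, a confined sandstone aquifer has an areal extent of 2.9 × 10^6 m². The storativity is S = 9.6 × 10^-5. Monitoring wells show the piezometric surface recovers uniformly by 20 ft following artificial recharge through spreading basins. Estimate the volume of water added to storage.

ΔV ≈ 1700 m³

Δh = 20 ft = 6.096 m
ΔV = S × A × Δh = 9.6 × 10^-5 × 2.9 × 10^6 m² × 6.096 m = 1697 m³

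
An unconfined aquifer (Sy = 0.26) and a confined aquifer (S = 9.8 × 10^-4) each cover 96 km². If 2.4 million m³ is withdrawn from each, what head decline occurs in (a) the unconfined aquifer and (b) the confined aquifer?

A = 96 km² = 9.6 × 10^7 m²
ΔV = 2.4 million m³ = 2.4 × 10^6 m³
Unconfined: Δh_u = ΔV/(Sy·A) = 2.4 × 10^6/(0.26 × 9.6 × 10^7) = 0.09615 m
Confined: Δh_c = ΔV/(S·A) = 2.4 × 10^6/(9.8 × 10^-4 × 9.6 × 10^7) = 25.51 m

Δh_u ≈ 0.0962 m; Δh_c ≈ 25.5 m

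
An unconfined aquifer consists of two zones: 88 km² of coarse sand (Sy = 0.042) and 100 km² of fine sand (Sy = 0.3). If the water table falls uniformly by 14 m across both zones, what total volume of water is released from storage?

ΔV ≈ 4.72 × 10^8 m³

A₁ = 88 km² = 8.8 × 10^7 m²; A₂ = 100 km² = 1 × 10^8 m²
ΔV₁ = 0.042 × 8.8 × 10^7 × 14 = 5.174 × 10^7 m³
ΔV₂ = 0.3 × 1 × 10^8 × 14 = 4.2 × 10^8 m³
ΔV = ΔV₁ + ΔV₂ = 4.717 × 10^8 m³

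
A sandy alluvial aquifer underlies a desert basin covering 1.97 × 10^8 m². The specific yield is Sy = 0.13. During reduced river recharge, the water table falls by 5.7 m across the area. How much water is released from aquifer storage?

ΔV ≈ 1.46 × 10^8 m³

ΔV = Sy × A × Δh = 0.13 × 1.97 × 10^8 m² × 5.7 m = 1.46 × 10^8 m³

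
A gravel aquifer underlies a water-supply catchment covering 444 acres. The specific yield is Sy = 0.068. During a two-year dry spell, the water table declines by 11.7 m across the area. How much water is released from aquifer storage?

ΔV ≈ 1.43 × 10^6 m³

A = 444 acres = 1.797 × 10^6 m²
ΔV = Sy × A × Δh = 0.068 × 1.797 × 10^6 m² × 11.7 m = 1.43 × 10^6 m³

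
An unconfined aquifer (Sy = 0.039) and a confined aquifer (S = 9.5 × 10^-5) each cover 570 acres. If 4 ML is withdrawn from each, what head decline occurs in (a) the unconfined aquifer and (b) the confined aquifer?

Δh_u ≈ 0.0445 m; Δh_c ≈ 18.3 m

A = 570 acres = 2.307 × 10^6 m²
ΔV = 4 ML = 4000 m³
Unconfined: Δh_u = ΔV/(Sy·A) = 4000/(0.039 × 2.307 × 10^6) = 0.04446 m
Confined: Δh_c = ΔV/(S·A) = 4000/(9.5 × 10^-5 × 2.307 × 10^6) = 18.25 m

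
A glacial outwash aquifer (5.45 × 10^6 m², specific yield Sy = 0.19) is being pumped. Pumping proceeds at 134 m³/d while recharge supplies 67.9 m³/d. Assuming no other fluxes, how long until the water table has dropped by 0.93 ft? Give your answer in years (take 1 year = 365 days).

t ≈ 12.2 years

Δh = 0.93 ft = 0.2835 m
ΔV = Sy × A × Δh = 0.19 × 5.45 × 10^6 × 0.2835 = 2.935 × 10^5 m³
Net withdrawal = 134 − 67.9 = 66.1 m³/d
t = ΔV / Q = 2.935 × 10^5 m³ / 66.1 m³/d = 4441 d
t = 4441 d ≈ 12.17 years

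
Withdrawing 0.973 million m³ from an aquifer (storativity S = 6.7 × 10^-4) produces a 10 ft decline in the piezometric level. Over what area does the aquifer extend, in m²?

A ≈ 4.76 × 10^8 m²

Δh = 10 ft = 3.048 m
ΔV = 0.973 million m³ = 9.73 × 10^5 m³
A = ΔV / (S × Δh) = 9.73 × 10^5 / (6.7 × 10^-4 × 3.048) = 4.765 × 10^8 m²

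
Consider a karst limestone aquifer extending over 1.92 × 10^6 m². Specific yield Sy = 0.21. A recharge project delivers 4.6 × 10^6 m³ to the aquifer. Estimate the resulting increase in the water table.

Δh ≈ 11.4 m

Δh = ΔV / (Sy × A) = 4.6 × 10^6 m³ / (0.21 × 1.92 × 10^6 m²) = 11.41 m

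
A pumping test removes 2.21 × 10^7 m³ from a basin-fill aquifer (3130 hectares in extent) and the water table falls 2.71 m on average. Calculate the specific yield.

Sy ≈ 0.26

A = 3130 hectares = 3.13 × 10^7 m²
Sy = ΔV / (A × Δh) = 2.21 × 10^7 m³ / (3.13 × 10^7 m² × 2.71 m) = 0.2605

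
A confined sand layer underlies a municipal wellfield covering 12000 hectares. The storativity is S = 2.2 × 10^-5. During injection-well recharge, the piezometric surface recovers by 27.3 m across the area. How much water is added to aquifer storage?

A = 12000 hectares = 1.2 × 10^8 m²
ΔV = S × A × Δh = 2.2 × 10^-5 × 1.2 × 10^8 m² × 27.3 m = 72070 m³

ΔV ≈ 72100 m³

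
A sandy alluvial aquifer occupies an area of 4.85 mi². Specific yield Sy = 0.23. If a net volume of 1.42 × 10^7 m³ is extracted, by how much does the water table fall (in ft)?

Δh ≈ 16.1 ft

A = 4.85 mi² = 1.256 × 10^7 m²
Δh = ΔV / (Sy × A) = 1.42 × 10^7 m³ / (0.23 × 1.256 × 10^7 m²) = 4.915 m
Δh = 4.915 m = 16.13 ft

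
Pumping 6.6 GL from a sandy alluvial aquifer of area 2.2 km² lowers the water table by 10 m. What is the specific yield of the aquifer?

Sy ≈ 0.3

A = 2.2 km² = 2.2 × 10^6 m²
ΔV = 6.6 GL = 6.6 × 10^6 m³
Sy = ΔV / (A × Δh) = 6.6 × 10^6 m³ / (2.2 × 10^6 m² × 10 m) = 0.3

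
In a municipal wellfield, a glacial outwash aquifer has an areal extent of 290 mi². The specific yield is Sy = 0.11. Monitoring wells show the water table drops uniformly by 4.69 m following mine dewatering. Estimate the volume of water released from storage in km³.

A = 290 mi² = 7.511 × 10^8 m²
ΔV = Sy × A × Δh = 0.11 × 7.511 × 10^8 m² × 4.69 m = 3.875 × 10^8 m³
ΔV = 3.875 × 10^8 m³ = 0.3875 km³

ΔV ≈ 0.387 km³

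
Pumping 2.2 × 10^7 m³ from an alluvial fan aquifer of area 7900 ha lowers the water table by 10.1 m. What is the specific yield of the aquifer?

Sy ≈ 0.028

A = 7900 ha = 7.9 × 10^7 m²
Sy = ΔV / (A × Δh) = 2.2 × 10^7 m³ / (7.9 × 10^7 m² × 10.1 m) = 0.02757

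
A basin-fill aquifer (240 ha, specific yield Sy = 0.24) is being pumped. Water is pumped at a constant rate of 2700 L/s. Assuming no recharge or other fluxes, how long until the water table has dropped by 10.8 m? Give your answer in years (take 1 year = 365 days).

t ≈ 0.0731 years

A = 240 ha = 2.4 × 10^6 m²
ΔV = Sy × A × Δh = 0.24 × 2.4 × 10^6 × 10.8 = 6.221 × 10^6 m³
Q = 2700 L/s = 2.333 × 10^5 m³/d
t = ΔV / Q = 6.221 × 10^6 m³ / 2.333 × 10^5 m³/d = 26.67 d
t = 26.67 d ≈ 0.07306 years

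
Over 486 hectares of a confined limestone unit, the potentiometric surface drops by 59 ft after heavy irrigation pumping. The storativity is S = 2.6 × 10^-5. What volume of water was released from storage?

A = 486 hectares = 4.86 × 10^6 m²
Δh = 59 ft = 17.98 m
ΔV = S × A × Δh = 2.6 × 10^-5 × 4.86 × 10^6 m² × 17.98 m = 2272 m³

ΔV ≈ 2270 m³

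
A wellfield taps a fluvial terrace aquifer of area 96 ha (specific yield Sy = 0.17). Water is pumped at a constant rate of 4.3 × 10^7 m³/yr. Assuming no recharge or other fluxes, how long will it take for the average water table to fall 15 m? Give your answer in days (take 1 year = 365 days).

t ≈ 20.8 days

A = 96 ha = 9.6 × 10^5 m²
ΔV = Sy × A × Δh = 0.17 × 9.6 × 10^5 × 15 = 2.448 × 10^6 m³
Q = 4.3 × 10^7 m³/yr = 1.178 × 10^5 m³/d
t = ΔV / Q = 2.448 × 10^6 m³ / 1.178 × 10^5 m³/d = 20.78 d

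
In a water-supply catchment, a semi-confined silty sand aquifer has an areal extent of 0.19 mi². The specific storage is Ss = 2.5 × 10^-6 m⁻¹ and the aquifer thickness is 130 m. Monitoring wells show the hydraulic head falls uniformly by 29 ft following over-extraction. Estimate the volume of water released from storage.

ΔV ≈ 1410 m³

S = Ss × b = 2.5 × 10^-6 m⁻¹ × 130 m = 3.25 × 10^-4
A = 0.19 mi² = 4.921 × 10^5 m²
Δh = 29 ft = 8.839 m
ΔV = S × A × Δh = 3.25 × 10^-4 × 4.921 × 10^5 m² × 8.839 m = 1414 m³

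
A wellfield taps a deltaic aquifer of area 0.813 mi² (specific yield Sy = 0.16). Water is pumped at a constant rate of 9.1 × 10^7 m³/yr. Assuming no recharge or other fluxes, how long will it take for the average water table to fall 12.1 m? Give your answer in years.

t ≈ 0.0448 years

A = 0.813 mi² = 2.106 × 10^6 m²
ΔV = Sy × A × Δh = 0.16 × 2.106 × 10^6 × 12.1 = 4.077 × 10^6 m³
Q = 9.1 × 10^7 m³/yr = 2.493 × 10^5 m³/d
t = ΔV / Q = 4.077 × 10^6 m³ / 2.493 × 10^5 m³/d = 16.35 d
t = 16.35 d ≈ 0.0448 years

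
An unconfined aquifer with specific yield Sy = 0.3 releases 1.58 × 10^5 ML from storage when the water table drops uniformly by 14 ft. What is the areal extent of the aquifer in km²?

Δh = 14 ft = 4.267 m
ΔV = 1.58 × 10^5 ML = 1.58 × 10^8 m³
A = ΔV / (Sy × Δh) = 1.58 × 10^8 / (0.3 × 4.267) = 1.234 × 10^8 m²
A = 1.234 × 10^8 m² = 123.4 km²

A ≈ 123 km²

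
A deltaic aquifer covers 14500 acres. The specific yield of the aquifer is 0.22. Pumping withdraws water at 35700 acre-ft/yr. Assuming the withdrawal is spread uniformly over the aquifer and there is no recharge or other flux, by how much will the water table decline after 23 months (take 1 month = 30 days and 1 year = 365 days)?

Δh ≈ 6.45 m

A = 14500 acres = 5.868 × 10^7 m²
Q = 35700 acre-ft/yr = 1.206 × 10^5 m³/d
t = 23 months = 690 d
ΔV = Q × t = 1.206 × 10^5 m³/d × 690 d = 8.324 × 10^7 m³
Δh = ΔV / (Sy × A) = 8.324 × 10^7 / (0.22 × 5.868 × 10^7) = 6.448 m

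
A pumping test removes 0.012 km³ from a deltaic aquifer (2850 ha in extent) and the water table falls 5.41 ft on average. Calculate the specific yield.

Sy ≈ 0.26

A = 2850 ha = 2.85 × 10^7 m²
Δh = 5.41 ft = 1.649 m
ΔV = 0.012 km³ = 1.2 × 10^7 m³
Sy = ΔV / (A × Δh) = 1.2 × 10^7 m³ / (2.85 × 10^7 m² × 1.649 m) = 0.2553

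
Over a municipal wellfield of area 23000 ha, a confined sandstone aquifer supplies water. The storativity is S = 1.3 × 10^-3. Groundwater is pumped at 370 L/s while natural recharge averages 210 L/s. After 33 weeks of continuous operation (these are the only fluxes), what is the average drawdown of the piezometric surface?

Δh ≈ 10.7 m

A = 23000 ha = 2.3 × 10^8 m²
Net abstraction = 370 − 210 = 160 L/s
Q_net = 160 L/s = 13820 m³/d
t = 33 weeks = 231 d
ΔV = Q × t = 13820 m³/d × 231 d = 3.193 × 10^6 m³
Δh = ΔV / (S × A) = 3.193 × 10^6 / (0.0013 × 2.3 × 10^8) = 10.68 m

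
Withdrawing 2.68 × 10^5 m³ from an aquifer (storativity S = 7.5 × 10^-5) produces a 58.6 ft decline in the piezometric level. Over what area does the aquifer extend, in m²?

Δh = 58.6 ft = 17.86 m
A = ΔV / (S × Δh) = 2.68 × 10^5 / (7.5 × 10^-5 × 17.86) = 2.001 × 10^8 m²

A ≈ 2 × 10^8 m²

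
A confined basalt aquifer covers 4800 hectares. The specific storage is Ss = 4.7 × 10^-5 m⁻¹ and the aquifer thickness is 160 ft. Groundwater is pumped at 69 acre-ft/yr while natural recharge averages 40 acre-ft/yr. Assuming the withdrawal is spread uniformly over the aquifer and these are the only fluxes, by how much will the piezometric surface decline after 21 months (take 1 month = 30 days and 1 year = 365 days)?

Δh ≈ 0.561 m

b = 160 ft = 48.77 m
S = Ss × b = 4.7 × 10^-5 m⁻¹ × 48.77 m = 2.292 × 10^-3
A = 4800 hectares = 4.8 × 10^7 m²
Net abstraction = 69 − 40 = 29 acre-ft/yr
Q_net = 29 acre-ft/yr = 98 m³/d
t = 21 months = 630 d
ΔV = Q × t = 98 m³/d × 630 d = 61740 m³
Δh = ΔV / (S × A) = 61740 / (0.002292 × 4.8 × 10^7) = 0.5612 m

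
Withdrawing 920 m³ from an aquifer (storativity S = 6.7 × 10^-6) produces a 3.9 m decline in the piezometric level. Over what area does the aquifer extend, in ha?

A = ΔV / (S × Δh) = 920 / (6.7 × 10^-6 × 3.9) = 3.521 × 10^7 m²
A = 3.521 × 10^7 m² = 3521 ha

A ≈ 3520 ha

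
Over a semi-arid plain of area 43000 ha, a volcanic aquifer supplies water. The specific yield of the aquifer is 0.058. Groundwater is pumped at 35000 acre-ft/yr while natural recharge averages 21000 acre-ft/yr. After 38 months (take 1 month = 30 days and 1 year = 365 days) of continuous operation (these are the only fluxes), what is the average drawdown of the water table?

A = 43000 ha = 4.3 × 10^8 m²
Net abstraction = 35000 − 21000 = 14000 acre-ft/yr
Q_net = 14000 acre-ft/yr = 47310 m³/d
t = 38 months = 1140 d
ΔV = Q × t = 47310 m³/d × 1140 d = 5.394 × 10^7 m³
Δh = ΔV / (Sy × A) = 5.394 × 10^7 / (0.058 × 4.3 × 10^8) = 2.163 m

Δh ≈ 2.16 m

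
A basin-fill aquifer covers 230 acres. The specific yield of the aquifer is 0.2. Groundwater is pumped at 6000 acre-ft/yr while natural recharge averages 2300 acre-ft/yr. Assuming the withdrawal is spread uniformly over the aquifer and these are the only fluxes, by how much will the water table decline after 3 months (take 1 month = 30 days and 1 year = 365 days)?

Δh ≈ 6.05 m

A = 230 acres = 9.308 × 10^5 m²
Net abstraction = 6000 − 2300 = 3700 acre-ft/yr
Q_net = 3700 acre-ft/yr = 12500 m³/d
t = 3 months = 90 d
ΔV = Q × t = 12500 m³/d × 90 d = 1.125 × 10^6 m³
Δh = ΔV / (Sy × A) = 1.125 × 10^6 / (0.2 × 9.308 × 10^5) = 6.045 m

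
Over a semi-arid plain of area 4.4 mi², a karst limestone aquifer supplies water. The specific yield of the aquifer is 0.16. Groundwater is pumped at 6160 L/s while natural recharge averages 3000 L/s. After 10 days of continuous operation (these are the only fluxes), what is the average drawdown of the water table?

A = 4.4 mi² = 1.14 × 10^7 m²
Net abstraction = 6160 − 3000 = 3160 L/s
Q_net = 3160 L/s = 2.73 × 10^5 m³/d
ΔV = Q × t = 2.73 × 10^5 m³/d × 10 d = 2.73 × 10^6 m³
Δh = ΔV / (Sy × A) = 2.73 × 10^6 / (0.16 × 1.14 × 10^7) = 1.497 m

Δh ≈ 1.5 m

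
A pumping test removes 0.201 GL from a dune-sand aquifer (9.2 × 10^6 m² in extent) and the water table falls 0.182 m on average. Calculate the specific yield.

ΔV = 0.201 GL = 2.01 × 10^5 m³
Sy = ΔV / (A × Δh) = 2.01 × 10^5 m³ / (9.2 × 10^6 m² × 0.182 m) = 0.12

Sy ≈ 0.12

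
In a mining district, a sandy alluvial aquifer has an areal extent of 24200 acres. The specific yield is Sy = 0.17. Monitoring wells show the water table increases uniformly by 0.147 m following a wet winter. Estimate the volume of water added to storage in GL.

ΔV ≈ 2.45 GL

A = 24200 acres = 9.793 × 10^7 m²
ΔV = Sy × A × Δh = 0.17 × 9.793 × 10^7 m² × 0.147 m = 2.447 × 10^6 m³
ΔV = 2.447 × 10^6 m³ = 2.447 GL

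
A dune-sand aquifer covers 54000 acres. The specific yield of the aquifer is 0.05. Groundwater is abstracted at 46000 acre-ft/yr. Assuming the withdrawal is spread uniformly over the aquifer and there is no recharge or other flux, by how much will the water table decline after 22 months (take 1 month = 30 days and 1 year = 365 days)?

A = 54000 acres = 2.185 × 10^8 m²
Q = 46000 acre-ft/yr = 1.555 × 10^5 m³/d
t = 22 months = 660 d
ΔV = Q × t = 1.555 × 10^5 m³/d × 660 d = 1.026 × 10^8 m³
Δh = ΔV / (Sy × A) = 1.026 × 10^8 / (0.05 × 2.185 × 10^8) = 9.39 m

Δh ≈ 9.39 m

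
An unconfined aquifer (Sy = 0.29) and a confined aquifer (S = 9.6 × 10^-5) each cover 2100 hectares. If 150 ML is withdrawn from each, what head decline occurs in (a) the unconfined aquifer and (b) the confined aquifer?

A = 2100 hectares = 2.1 × 10^7 m²
ΔV = 150 ML = 1.5 × 10^5 m³
Unconfined: Δh_u = ΔV/(Sy·A) = 1.5 × 10^5/(0.29 × 2.1 × 10^7) = 0.02463 m
Confined: Δh_c = ΔV/(S·A) = 1.5 × 10^5/(9.6 × 10^-5 × 2.1 × 10^7) = 74.4 m

Δh_u ≈ 0.0246 m; Δh_c ≈ 74.4 m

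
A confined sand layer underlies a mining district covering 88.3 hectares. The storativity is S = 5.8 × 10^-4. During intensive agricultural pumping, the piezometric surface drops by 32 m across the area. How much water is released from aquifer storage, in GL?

A = 88.3 hectares = 8.83 × 10^5 m²
ΔV = S × A × Δh = 5.8 × 10^-4 × 8.83 × 10^5 m² × 32 m = 16390 m³
ΔV = 16390 m³ = 0.01639 GL

ΔV ≈ 0.0164 GL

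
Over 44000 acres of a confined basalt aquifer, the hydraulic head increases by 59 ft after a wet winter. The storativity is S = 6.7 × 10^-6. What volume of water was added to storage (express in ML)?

A = 44000 acres = 1.781 × 10^8 m²
Δh = 59 ft = 17.98 m
ΔV = S × A × Δh = 6.7 × 10^-6 × 1.781 × 10^8 m² × 17.98 m = 21450 m³
ΔV = 21450 m³ = 21.45 ML

ΔV ≈ 21.5 ML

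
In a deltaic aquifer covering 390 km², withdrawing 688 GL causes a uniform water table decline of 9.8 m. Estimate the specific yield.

Sy ≈ 0.18

A = 390 km² = 3.9 × 10^8 m²
ΔV = 688 GL = 6.88 × 10^8 m³
Sy = ΔV / (A × Δh) = 6.88 × 10^8 m³ / (3.9 × 10^8 m² × 9.8 m) = 0.18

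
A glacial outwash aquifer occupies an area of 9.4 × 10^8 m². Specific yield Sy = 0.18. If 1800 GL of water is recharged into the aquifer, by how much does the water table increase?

ΔV = 1800 GL = 1.8 × 10^9 m³
Δh = ΔV / (Sy × A) = 1.8 × 10^9 m³ / (0.18 × 9.4 × 10^8 m²) = 10.64 m

Δh ≈ 10.6 m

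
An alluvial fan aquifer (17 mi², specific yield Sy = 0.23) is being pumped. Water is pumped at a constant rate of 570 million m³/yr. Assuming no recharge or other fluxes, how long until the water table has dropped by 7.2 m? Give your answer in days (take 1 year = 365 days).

t ≈ 46.7 days

A = 17 mi² = 4.403 × 10^7 m²
ΔV = Sy × A × Δh = 0.23 × 4.403 × 10^7 × 7.2 = 7.291 × 10^7 m³
Q = 570 million m³/yr = 1.562 × 10^6 m³/d
t = ΔV / Q = 7.291 × 10^7 m³ / 1.562 × 10^6 m³/d = 46.69 d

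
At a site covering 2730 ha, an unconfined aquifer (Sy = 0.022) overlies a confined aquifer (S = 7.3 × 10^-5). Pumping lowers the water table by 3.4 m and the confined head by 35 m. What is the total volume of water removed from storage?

ΔV ≈ 2.11 × 10^6 m³

A = 2730 ha = 2.73 × 10^7 m²
Unconfined: ΔV_u = Sy × A × Δh_u = 0.022 × 2.73 × 10^7 × 3.4 = 2.042 × 10^6 m³
Confined: ΔV_c = S × A × Δh_c = 7.3 × 10^-5 × 2.73 × 10^7 × 35 = 69750 m³
Total ΔV = 2.042 × 10^6 + 69750 = 2.112 × 10^6 m³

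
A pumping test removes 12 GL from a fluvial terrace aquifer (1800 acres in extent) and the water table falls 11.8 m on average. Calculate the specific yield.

Sy ≈ 0.14

A = 1800 acres = 7.284 × 10^6 m²
ΔV = 12 GL = 1.2 × 10^7 m³
Sy = ΔV / (A × Δh) = 1.2 × 10^7 m³ / (7.284 × 10^6 m² × 11.8 m) = 0.1396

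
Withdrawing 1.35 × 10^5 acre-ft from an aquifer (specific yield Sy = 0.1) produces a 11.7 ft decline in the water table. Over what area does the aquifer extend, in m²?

A ≈ 4.67 × 10^8 m²

Δh = 11.7 ft = 3.566 m
ΔV = 1.35 × 10^5 acre-ft = 1.665 × 10^8 m³
A = ΔV / (Sy × Δh) = 1.665 × 10^8 / (0.1 × 3.566) = 4.669 × 10^8 m²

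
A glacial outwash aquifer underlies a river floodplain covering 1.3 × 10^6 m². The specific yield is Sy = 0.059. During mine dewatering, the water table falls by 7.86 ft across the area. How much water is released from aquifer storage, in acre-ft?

ΔV ≈ 149 acre-ft

Δh = 7.86 ft = 2.396 m
ΔV = Sy × A × Δh = 0.059 × 1.3 × 10^6 m² × 2.396 m = 1.838 × 10^5 m³
ΔV = 1.838 × 10^5 m³ = 149 acre-ft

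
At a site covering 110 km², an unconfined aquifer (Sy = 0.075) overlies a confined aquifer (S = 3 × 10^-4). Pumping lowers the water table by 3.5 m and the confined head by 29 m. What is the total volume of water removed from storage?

ΔV ≈ 2.98 × 10^7 m³

A = 110 km² = 1.1 × 10^8 m²
Unconfined: ΔV_u = Sy × A × Δh_u = 0.075 × 1.1 × 10^8 × 3.5 = 2.888 × 10^7 m³
Confined: ΔV_c = S × A × Δh_c = 3 × 10^-4 × 1.1 × 10^8 × 29 = 9.57 × 10^5 m³
Total ΔV = 2.888 × 10^7 + 9.57 × 10^5 = 2.983 × 10^7 m³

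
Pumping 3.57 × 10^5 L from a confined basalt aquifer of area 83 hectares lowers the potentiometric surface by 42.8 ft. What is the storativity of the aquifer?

A = 83 hectares = 8.3 × 10^5 m²
Δh = 42.8 ft = 13.05 m
ΔV = 3.57 × 10^5 L = 357 m³
S = ΔV / (A × Δh) = 357 m³ / (8.3 × 10^5 m² × 13.05 m) = 3.297 × 10^-5

S ≈ 3.3 × 10^-5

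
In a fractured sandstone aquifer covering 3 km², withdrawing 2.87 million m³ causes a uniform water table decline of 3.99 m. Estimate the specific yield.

A = 3 km² = 3 × 10^6 m²
ΔV = 2.87 million m³ = 2.87 × 10^6 m³
Sy = ΔV / (A × Δh) = 2.87 × 10^6 m³ / (3 × 10^6 m² × 3.99 m) = 0.2398

Sy ≈ 0.24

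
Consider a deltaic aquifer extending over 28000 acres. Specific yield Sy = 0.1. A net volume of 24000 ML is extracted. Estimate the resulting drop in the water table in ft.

A = 28000 acres = 1.133 × 10^8 m²
ΔV = 24000 ML = 2.4 × 10^7 m³
Δh = ΔV / (Sy × A) = 2.4 × 10^7 m³ / (0.1 × 1.133 × 10^8 m²) = 2.118 m
Δh = 2.118 m = 6.949 ft

Δh ≈ 6.95 ft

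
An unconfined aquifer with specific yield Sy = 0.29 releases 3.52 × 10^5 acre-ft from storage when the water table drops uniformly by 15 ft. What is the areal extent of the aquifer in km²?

Δh = 15 ft = 4.572 m
ΔV = 3.52 × 10^5 acre-ft = 4.342 × 10^8 m³
A = ΔV / (Sy × Δh) = 4.342 × 10^8 / (0.29 × 4.572) = 3.275 × 10^8 m²
A = 3.275 × 10^8 m² = 327.5 km²

A ≈ 327 km²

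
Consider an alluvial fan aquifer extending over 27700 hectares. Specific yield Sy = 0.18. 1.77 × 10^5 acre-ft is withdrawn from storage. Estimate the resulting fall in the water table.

Δh ≈ 4.38 m

A = 27700 hectares = 2.77 × 10^8 m²
ΔV = 1.77 × 10^5 acre-ft = 2.183 × 10^8 m³
Δh = ΔV / (Sy × A) = 2.183 × 10^8 m³ / (0.18 × 2.77 × 10^8 m²) = 4.379 m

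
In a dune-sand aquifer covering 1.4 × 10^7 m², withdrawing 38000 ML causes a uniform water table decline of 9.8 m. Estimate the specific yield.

ΔV = 38000 ML = 3.8 × 10^7 m³
Sy = ΔV / (A × Δh) = 3.8 × 10^7 m³ / (1.4 × 10^7 m² × 9.8 m) = 0.277

Sy ≈ 0.28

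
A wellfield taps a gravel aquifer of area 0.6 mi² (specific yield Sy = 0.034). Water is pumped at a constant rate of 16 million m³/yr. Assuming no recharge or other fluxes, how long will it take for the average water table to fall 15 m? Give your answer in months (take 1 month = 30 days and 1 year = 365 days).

A = 0.6 mi² = 1.554 × 10^6 m²
ΔV = Sy × A × Δh = 0.034 × 1.554 × 10^6 × 15 = 7.925 × 10^5 m³
Q = 16 million m³/yr = 43840 m³/d
t = ΔV / Q = 7.925 × 10^5 m³ / 43840 m³/d = 18.08 d
t = 18.08 d ≈ 0.6027 months

t ≈ 0.603 months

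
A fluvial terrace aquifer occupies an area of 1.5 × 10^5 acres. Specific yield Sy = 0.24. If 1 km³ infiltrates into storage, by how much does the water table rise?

A = 1.5 × 10^5 acres = 6.07 × 10^8 m²
ΔV = 1 km³ = 1 × 10^9 m³
Δh = ΔV / (Sy × A) = 1 × 10^9 m³ / (0.24 × 6.07 × 10^8 m²) = 6.864 m

Δh ≈ 6.86 m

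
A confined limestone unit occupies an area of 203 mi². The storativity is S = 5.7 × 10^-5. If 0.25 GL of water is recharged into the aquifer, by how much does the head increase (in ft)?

Δh ≈ 27.4 ft

A = 203 mi² = 5.258 × 10^8 m²
ΔV = 0.25 GL = 2.5 × 10^5 m³
Δh = ΔV / (S × A) = 2.5 × 10^5 m³ / (5.7 × 10^-5 × 5.258 × 10^8 m²) = 8.342 m
Δh = 8.342 m = 27.37 ft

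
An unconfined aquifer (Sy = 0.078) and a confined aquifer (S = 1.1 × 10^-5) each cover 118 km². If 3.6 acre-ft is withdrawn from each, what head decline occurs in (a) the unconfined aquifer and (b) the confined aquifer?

Δh_u ≈ 4.82 × 10^-4 m; Δh_c ≈ 3.42 m

A = 118 km² = 1.18 × 10^8 m²
ΔV = 3.6 acre-ft = 4441 m³
Unconfined: Δh_u = ΔV/(Sy·A) = 4441/(0.078 × 1.18 × 10^8) = 4.825 × 10^-4 m
Confined: Δh_c = ΔV/(S·A) = 4441/(1.1 × 10^-5 × 1.18 × 10^8) = 3.421 m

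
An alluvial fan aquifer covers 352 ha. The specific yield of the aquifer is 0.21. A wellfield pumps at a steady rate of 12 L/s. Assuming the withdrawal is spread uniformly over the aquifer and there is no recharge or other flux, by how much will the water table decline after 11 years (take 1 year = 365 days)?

A = 352 ha = 3.52 × 10^6 m²
Q = 12 L/s = 1037 m³/d
t = 11 years = 4015 d
ΔV = Q × t = 1037 m³/d × 4015 d = 4.163 × 10^6 m³
Δh = ΔV / (Sy × A) = 4.163 × 10^6 / (0.21 × 3.52 × 10^6) = 5.631 m

Δh ≈ 5.63 m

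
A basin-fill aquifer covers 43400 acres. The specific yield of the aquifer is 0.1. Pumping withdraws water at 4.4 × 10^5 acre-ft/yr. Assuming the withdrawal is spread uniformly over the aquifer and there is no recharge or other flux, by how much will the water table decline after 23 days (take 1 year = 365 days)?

A = 43400 acres = 1.756 × 10^8 m²
Q = 4.4 × 10^5 acre-ft/yr = 1.487 × 10^6 m³/d
ΔV = Q × t = 1.487 × 10^6 m³/d × 23 d = 3.42 × 10^7 m³
Δh = ΔV / (Sy × A) = 3.42 × 10^7 / (0.1 × 1.756 × 10^8) = 1.947 m

Δh ≈ 1.95 m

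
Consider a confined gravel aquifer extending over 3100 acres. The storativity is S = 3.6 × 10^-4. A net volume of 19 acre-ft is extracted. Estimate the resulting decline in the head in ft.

A = 3100 acres = 1.255 × 10^7 m²
ΔV = 19 acre-ft = 23440 m³
Δh = ΔV / (S × A) = 23440 m³ / (3.6 × 10^-4 × 1.255 × 10^7 m²) = 5.189 m
Δh = 5.189 m = 17.03 ft

Δh ≈ 17 ft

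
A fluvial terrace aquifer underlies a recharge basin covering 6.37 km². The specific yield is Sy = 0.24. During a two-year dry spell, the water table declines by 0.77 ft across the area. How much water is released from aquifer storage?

A = 6.37 km² = 6.37 × 10^6 m²
Δh = 0.77 ft = 0.2347 m
ΔV = Sy × A × Δh = 0.24 × 6.37 × 10^6 m² × 0.2347 m = 3.588 × 10^5 m³

ΔV ≈ 3.59 × 10^5 m³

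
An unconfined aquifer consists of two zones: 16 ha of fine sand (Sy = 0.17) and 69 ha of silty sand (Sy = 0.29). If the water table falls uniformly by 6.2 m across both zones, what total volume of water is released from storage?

A₁ = 16 ha = 1.6 × 10^5 m²; A₂ = 69 ha = 6.9 × 10^5 m²
ΔV₁ = 0.17 × 1.6 × 10^5 × 6.2 = 1.686 × 10^5 m³
ΔV₂ = 0.29 × 6.9 × 10^5 × 6.2 = 1.241 × 10^6 m³
ΔV = ΔV₁ + ΔV₂ = 1.409 × 10^6 m³

ΔV ≈ 1.41 × 10^6 m³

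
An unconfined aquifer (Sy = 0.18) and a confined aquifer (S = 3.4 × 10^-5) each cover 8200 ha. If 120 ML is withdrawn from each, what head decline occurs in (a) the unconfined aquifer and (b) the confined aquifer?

A = 8200 ha = 8.2 × 10^7 m²
ΔV = 120 ML = 1.2 × 10^5 m³
Unconfined: Δh_u = ΔV/(Sy·A) = 1.2 × 10^5/(0.18 × 8.2 × 10^7) = 0.00813 m
Confined: Δh_c = ΔV/(S·A) = 1.2 × 10^5/(3.4 × 10^-5 × 8.2 × 10^7) = 43.04 m

Δh_u ≈ 0.00813 m; Δh_c ≈ 43 m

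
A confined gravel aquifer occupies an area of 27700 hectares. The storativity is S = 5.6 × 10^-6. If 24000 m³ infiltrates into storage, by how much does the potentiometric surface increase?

Δh ≈ 15.5 m

A = 27700 hectares = 2.77 × 10^8 m²
Δh = ΔV / (S × A) = 24000 m³ / (5.6 × 10^-6 × 2.77 × 10^8 m²) = 15.47 m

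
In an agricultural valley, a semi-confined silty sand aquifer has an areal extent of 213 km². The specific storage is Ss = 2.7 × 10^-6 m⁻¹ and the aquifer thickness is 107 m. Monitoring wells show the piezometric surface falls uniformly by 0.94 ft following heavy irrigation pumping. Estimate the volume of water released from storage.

S = Ss × b = 2.7 × 10^-6 m⁻¹ × 107 m = 2.889 × 10^-4
A = 213 km² = 2.13 × 10^8 m²
Δh = 0.94 ft = 0.2865 m
ΔV = S × A × Δh = 2.889 × 10^-4 × 2.13 × 10^8 m² × 0.2865 m = 17630 m³

ΔV ≈ 17600 m³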